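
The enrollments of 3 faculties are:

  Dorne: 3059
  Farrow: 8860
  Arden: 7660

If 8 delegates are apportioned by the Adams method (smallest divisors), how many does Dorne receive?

2

Standard divisor 19579/8 ≈ 2447.375; standard quotas: Dorne 1.250, Farrow 3.620, Arden 3.130.
Rounding up gives 2, 4, 4 = 10 seats, so the divisor must be adjusted.
With modified divisor 2985.03: modified quotas Dorne 1.025, Farrow 2.968, Arden 2.566.
Rounding up: Dorne 2, Farrow 3, Arden 3 (total 8).
Dorne receives 2.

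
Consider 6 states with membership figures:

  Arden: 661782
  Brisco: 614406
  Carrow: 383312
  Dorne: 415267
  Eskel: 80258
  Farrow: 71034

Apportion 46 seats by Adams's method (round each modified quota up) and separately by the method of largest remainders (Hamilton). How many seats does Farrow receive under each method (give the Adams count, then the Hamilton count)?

Adams: Arden 13, Brisco 12, Carrow 8, Dorne 9, Eskel 2, Farrow 2.
Hamilton: Arden 14, Brisco 13, Carrow 8, Dorne 8, Eskel 2, Farrow 1.
Farrow gets 2 under Adams and 1 under Hamilton.

2 and 1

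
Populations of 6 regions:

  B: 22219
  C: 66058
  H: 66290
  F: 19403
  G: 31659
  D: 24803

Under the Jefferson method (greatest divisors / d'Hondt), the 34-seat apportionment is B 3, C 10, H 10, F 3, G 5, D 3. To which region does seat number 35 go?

D

Priority for the next seat is population ÷ (current seats + 1).
Priorities: B 5554.750, C 6005.273, H 6026.364, F 4850.750, G 5276.500, D 6200.750.
Highest priority: D.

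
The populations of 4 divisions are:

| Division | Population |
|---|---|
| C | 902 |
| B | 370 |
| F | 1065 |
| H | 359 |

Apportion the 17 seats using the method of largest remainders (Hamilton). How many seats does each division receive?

C: 6, B: 2, F: 7, H: 2

Standard divisor: 2696 ÷ 17 ≈ 158.588.
Standard quotas: C 5.688, B 2.333, F 6.716, H 2.264.
Lower quotas: C 5, B 2, F 6, H 2 (sum 15, leaving 2 seats).
Remainders in descending order: F 0.716, C 0.688, B 0.333, H 0.264.
The surplus seats go to F, C.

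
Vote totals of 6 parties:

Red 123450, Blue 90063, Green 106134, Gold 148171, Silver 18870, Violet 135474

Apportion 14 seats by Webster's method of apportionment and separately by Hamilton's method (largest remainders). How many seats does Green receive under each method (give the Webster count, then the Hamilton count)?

Webster: Red 3, Blue 2, Green 3, Gold 3, Silver 0, Violet 3.
Hamilton: Red 3, Blue 2, Green 2, Gold 3, Silver 1, Violet 3.
Green gets 3 under Webster and 2 under Hamilton.

3 and 2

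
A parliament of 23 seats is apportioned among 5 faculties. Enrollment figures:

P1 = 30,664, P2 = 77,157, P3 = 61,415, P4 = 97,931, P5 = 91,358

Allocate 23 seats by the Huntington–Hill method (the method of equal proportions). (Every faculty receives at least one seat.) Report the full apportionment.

P1 2; P2 5; P3 4; P4 6; P5 6

With divisor 15895: modified quotas P1 1.929, P2 4.854, P3 3.864, P4 6.161, P5 5.748.
Geometric-mean thresholds: P1 √(1·2)=1.414, P2 √(4·5)=4.472, P3 √(3·4)=3.464, P4 √(6·7)=6.481, P5 √(5·6)=5.477.
Each quota rounded against its threshold gives P1 2, P2 5, P3 4, P4 6, P5 6 (total 23).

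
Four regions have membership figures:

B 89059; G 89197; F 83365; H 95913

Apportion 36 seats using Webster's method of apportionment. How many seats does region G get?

Standard divisor 357534/36 ≈ 9931.5; standard quotas: B 8.967, G 8.981, F 8.394, H 9.657.
Rounding to the nearest integer gives B 9, G 9, F 8, H 10 — total 36, matching the house size, so no adjustment is needed.
G receives 9.

9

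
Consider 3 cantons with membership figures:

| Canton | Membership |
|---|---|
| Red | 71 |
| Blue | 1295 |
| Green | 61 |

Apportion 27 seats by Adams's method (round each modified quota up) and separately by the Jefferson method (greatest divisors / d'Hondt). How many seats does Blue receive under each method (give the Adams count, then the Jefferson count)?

Adams: Red 2, Blue 23, Green 2.
Jefferson: Red 1, Blue 25, Green 1.
Blue gets 23 under Adams and 25 under Jefferson.

23 and 25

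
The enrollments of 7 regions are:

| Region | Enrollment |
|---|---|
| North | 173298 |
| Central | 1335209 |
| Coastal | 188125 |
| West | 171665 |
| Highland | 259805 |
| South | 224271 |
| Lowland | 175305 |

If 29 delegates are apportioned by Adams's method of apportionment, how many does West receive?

2

Standard divisor 2527678/29 ≈ 87161.31; standard quotas: North 1.988, Central 15.319, Coastal 2.158, West 1.970, Highland 2.981, South 2.573, Lowland 2.011.
Rounding up gives 2, 16, 3, 2, 3, 3, 3 = 32 seats, so the divisor must be adjusted.
With modified divisor 95110.2: modified quotas North 1.822, Central 14.039, Coastal 1.978, West 1.805, Highland 2.732, South 2.358, Lowland 1.843.
Rounding up: North 2, Central 15, Coastal 2, West 2, Highland 3, South 3, Lowland 2 (total 29).
West receives 2.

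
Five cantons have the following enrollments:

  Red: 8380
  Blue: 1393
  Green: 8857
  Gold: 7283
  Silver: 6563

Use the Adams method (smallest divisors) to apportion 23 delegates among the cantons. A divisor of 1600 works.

Red: 6, Blue: 1, Green: 6, Gold: 5, Silver: 5

With modified divisor 1600: modified quotas Red 5.237, Blue 0.871, Green 5.536, Gold 4.552, Silver 4.102.
Rounding up: Red 6, Blue 1, Green 6, Gold 5, Silver 5 (total 23).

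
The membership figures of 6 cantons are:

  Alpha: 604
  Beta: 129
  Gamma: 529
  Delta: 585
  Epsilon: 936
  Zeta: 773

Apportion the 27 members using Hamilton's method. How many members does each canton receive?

Alpha 5; Beta 1; Gamma 4; Delta 4; Epsilon 7; Zeta 6

Standard divisor: 3556 ÷ 27 ≈ 131.704.
Standard quotas: Alpha 4.586, Beta 0.979, Gamma 4.017, Delta 4.442, Epsilon 7.107, Zeta 5.869.
Lower quotas: Alpha 4, Beta 0, Gamma 4, Delta 4, Epsilon 7, Zeta 5 (sum 24, leaving 3 seats).
Remainders in descending order: Beta 0.979, Zeta 0.869, Alpha 0.586, Delta 0.442, Epsilon 0.107, Gamma 0.017.
Largest remainders: Beta, Zeta, Alpha receive the extra seats.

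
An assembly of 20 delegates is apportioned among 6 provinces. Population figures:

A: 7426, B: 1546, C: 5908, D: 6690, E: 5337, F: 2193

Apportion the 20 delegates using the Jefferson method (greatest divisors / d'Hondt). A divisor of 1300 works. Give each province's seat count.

With modified divisor 1300: modified quotas A 5.712, B 1.189, C 4.545, D 5.146, E 4.105, F 1.687.
Rounding down: A 5, B 1, C 4, D 5, E 4, F 1 (total 20).

A: 5; B: 1; C: 4; D: 5; E: 4; F: 1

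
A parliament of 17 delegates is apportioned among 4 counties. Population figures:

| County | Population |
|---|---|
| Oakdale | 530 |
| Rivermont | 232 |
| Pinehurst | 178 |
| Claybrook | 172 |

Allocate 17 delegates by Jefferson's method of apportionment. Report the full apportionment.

Oakdale 9, Rivermont 3, Pinehurst 3, Claybrook 2

Standard divisor 1112/17 ≈ 65.412; standard quotas: Oakdale 8.103, Rivermont 3.547, Pinehurst 2.721, Claybrook 2.629.
Rounding down gives 8, 3, 2, 2 = 15 seats, so the divisor must be adjusted.
With modified divisor 58.4: modified quotas Oakdale 9.075, Rivermont 3.973, Pinehurst 3.048, Claybrook 2.945.
Rounding down: Oakdale 9, Rivermont 3, Pinehurst 3, Claybrook 2 (total 17).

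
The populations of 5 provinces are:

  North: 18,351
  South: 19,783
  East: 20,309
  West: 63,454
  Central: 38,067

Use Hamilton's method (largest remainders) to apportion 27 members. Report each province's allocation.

North 3, South 3, East 4, West 11, Central 6

The standard divisor is 159964/27 ≈ 5924.593.
Standard quotas: North 3.0974, South 3.3391, East 3.4279, West 10.7103, Central 6.4253.
Lower quotas: North 3, South 3, East 3, West 10, Central 6 (sum 25, leaving 2 seats).
Remainders in descending order: West 0.7103, East 0.4279, Central 0.4253, South 0.3391, North 0.0974.
The surplus seats go to West, East.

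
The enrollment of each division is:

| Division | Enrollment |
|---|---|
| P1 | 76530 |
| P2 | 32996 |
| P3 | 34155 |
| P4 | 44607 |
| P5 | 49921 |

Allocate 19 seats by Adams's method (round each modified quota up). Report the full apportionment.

P1: 6, P2: 3, P3: 3, P4: 3, P5: 4

Standard divisor 238209/19 ≈ 12537.316; standard quotas: P1 6.104, P2 2.632, P3 2.724, P4 3.558, P5 3.982.
Rounding up gives 7, 3, 3, 4, 4 = 21 seats, so the divisor must be adjusted.
With modified divisor 15100: modified quotas P1 5.068, P2 2.185, P3 2.262, P4 2.954, P5 3.306.
Rounding up: P1 6, P2 3, P3 3, P4 3, P5 4 (total 19).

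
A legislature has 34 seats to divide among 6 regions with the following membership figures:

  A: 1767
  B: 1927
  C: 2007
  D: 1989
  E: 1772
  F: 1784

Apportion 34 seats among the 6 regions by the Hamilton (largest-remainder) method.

Total 11246; standard divisor 11246/34 ≈ 330.765.
Standard quotas: A 5.342, B 5.826, C 6.068, D 6.013, E 5.357, F 5.394.
Lower quotas: A 5, B 5, C 6, D 6, E 5, F 5 (sum 32, leaving 2 seats).
Remainders in descending order: B 0.826, F 0.394, E 0.357, A 0.342, C 0.068, D 0.013.
Largest remainders: B, F receive the extra seats.

A 5; B 6; C 6; D 6; E 5; F 6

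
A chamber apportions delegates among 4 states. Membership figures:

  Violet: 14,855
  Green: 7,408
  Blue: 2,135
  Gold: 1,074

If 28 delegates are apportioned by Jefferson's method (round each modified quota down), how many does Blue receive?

Standard divisor 25472/28 ≈ 909.714; standard quotas: Violet 16.329, Green 8.143, Blue 2.347, Gold 1.181.
Rounding down gives 16, 8, 2, 1 = 27 seats, so the divisor must be adjusted.
With modified divisor 850: modified quotas Violet 17.476, Green 8.715, Blue 2.512, Gold 1.264.
Rounding down: Violet 17, Green 8, Blue 2, Gold 1 (total 28).
Blue receives 2.

2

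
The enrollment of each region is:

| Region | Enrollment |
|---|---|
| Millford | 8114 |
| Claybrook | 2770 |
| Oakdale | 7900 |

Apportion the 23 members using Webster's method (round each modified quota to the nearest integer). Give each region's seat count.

Millford 10, Claybrook 3, Oakdale 10

Standard divisor 18784/23 ≈ 816.696; standard quotas: Millford 9.935, Claybrook 3.392, Oakdale 9.673.
Rounding to the nearest integer gives Millford 10, Claybrook 3, Oakdale 10 — total 23, matching the house size, so no adjustment is needed.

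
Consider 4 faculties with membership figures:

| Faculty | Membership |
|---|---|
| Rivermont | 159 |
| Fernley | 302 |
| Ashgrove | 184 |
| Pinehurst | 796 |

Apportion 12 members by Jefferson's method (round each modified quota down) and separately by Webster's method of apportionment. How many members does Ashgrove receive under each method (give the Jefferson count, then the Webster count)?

Jefferson: Rivermont 1, Fernley 3, Ashgrove 1, Pinehurst 7.
Webster: Rivermont 1, Fernley 2, Ashgrove 2, Pinehurst 7.
Ashgrove gets 1 under Jefferson and 2 under Webster.

1 and 2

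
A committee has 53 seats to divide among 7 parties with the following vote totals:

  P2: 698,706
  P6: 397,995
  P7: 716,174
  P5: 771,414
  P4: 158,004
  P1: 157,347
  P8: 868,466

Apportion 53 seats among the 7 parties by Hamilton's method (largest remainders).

Total 3768106; standard divisor 3768106/53 ≈ 71096.34.
Standard quotas: P2 9.8276, P6 5.5980, P7 10.0733, P5 10.8503, P4 2.2224, P1 2.2132, P8 12.2153.
Lower quotas: P2 9, P6 5, P7 10, P5 10, P4 2, P1 2, P8 12 (sum 50, leaving 3 seats).
Remainders in descending order: P5 0.8503, P2 0.8276, P6 0.5980, P4 0.2224, P8 0.2153, P1 0.2132, P7 0.0733.
The surplus seats go to P5, P2, P6.

P2 10; P6 6; P7 10; P5 11; P4 2; P1 2; P8 12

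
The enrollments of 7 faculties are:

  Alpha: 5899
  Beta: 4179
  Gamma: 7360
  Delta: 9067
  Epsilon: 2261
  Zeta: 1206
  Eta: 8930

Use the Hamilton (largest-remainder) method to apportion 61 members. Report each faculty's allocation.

The standard divisor is 38902/61 ≈ 637.738.
Standard quotas: Alpha 9.2499, Beta 6.5529, Gamma 11.5408, Delta 14.2174, Epsilon 3.5453, Zeta 1.8911, Eta 14.0026.
Lower quotas: Alpha 9, Beta 6, Gamma 11, Delta 14, Epsilon 3, Zeta 1, Eta 14 (sum 58, leaving 3 seats).
Remainders in descending order: Zeta 0.8911, Beta 0.5529, Epsilon 0.5453, Gamma 0.5408, Alpha 0.2499, Delta 0.2174, Eta 0.0026.
The surplus seats go to Zeta, Beta, Epsilon.

Alpha=9, Beta=7, Gamma=11, Delta=14, Epsilon=4, Zeta=2, Eta=14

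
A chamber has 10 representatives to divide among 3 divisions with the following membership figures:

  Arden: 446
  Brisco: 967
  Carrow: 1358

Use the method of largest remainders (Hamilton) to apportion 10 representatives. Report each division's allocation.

Arden 2; Brisco 3; Carrow 5

Standard divisor: 2771 ÷ 10 ≈ 277.1.
Standard quotas: Arden 1.610, Brisco 3.490, Carrow 4.901.
Lower quotas: Arden 1, Brisco 3, Carrow 4 (sum 8, leaving 2 seats).
Remainders in descending order: Carrow 0.901, Arden 0.610, Brisco 0.490.
The surplus seats go to Carrow, Arden.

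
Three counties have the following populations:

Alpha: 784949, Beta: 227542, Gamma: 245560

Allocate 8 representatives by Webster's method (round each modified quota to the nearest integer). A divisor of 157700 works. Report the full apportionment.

With modified divisor 157700: modified quotas Alpha 4.977, Beta 1.443, Gamma 1.557.
Rounding to the nearest integer: Alpha 5, Beta 1, Gamma 2 (total 8).

Alpha=5, Beta=1, Gamma=2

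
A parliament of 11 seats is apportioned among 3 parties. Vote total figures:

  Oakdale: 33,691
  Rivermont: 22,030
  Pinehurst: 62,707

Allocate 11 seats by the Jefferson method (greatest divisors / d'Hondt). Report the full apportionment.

Oakdale 3; Rivermont 2; Pinehurst 6

Standard divisor 118428/11 ≈ 10766.182; standard quotas: Oakdale 3.129, Rivermont 2.046, Pinehurst 5.824.
Rounding down gives 3, 2, 5 = 10 seats, so the divisor must be adjusted.
With modified divisor 9700: modified quotas Oakdale 3.473, Rivermont 2.271, Pinehurst 6.465.
Rounding down: Oakdale 3, Rivermont 2, Pinehurst 6 (total 11).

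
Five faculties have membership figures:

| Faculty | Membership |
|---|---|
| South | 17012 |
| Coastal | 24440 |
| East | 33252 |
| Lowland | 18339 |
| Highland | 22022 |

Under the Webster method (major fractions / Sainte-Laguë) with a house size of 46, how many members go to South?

Standard divisor 115065/46 ≈ 2501.413; standard quotas: South 6.801, Coastal 9.770, East 13.293, Lowland 7.331, Highland 8.804.
Rounding to the nearest integer gives South 7, Coastal 10, East 13, Lowland 7, Highland 9 — total 46, matching the house size, so no adjustment is needed.
South receives 7.

7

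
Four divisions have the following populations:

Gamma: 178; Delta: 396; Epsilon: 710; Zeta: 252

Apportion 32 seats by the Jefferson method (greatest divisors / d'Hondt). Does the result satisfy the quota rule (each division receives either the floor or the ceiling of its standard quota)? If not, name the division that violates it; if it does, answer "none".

Standard quotas: Gamma 3.708, Delta 8.250, Epsilon 14.792, Zeta 5.250.
Jefferson allocation: Gamma 4, Delta 8, Epsilon 15, Zeta 5.
Every allocation lies between the lower and upper quota.

none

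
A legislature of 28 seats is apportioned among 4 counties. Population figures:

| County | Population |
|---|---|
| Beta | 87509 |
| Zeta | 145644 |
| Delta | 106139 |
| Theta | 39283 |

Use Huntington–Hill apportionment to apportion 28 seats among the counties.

With divisor 13695: modified quotas Beta 6.390, Zeta 10.635, Delta 7.750, Theta 2.868.
Geometric-mean thresholds: Beta √(6·7)=6.481, Zeta √(10·11)=10.488, Delta √(7·8)=7.483, Theta √(2·3)=2.449.
Each quota rounded against its threshold gives Beta 6, Zeta 11, Delta 8, Theta 3 (total 28).

Beta: 6, Zeta: 11, Delta: 8, Theta: 3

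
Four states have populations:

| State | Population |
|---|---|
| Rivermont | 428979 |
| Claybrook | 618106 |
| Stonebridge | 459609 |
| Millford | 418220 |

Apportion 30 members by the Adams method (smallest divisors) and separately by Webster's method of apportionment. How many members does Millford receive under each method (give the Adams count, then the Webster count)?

7 and 6

Adams: Rivermont 7, Claybrook 9, Stonebridge 7, Millford 7.
Webster: Rivermont 7, Claybrook 10, Stonebridge 7, Millford 6.
Millford gets 7 under Adams and 6 under Webster.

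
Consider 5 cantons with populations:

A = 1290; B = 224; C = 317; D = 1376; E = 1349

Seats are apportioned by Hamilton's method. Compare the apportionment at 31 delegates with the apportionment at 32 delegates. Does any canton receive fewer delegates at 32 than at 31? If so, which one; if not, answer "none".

none

At 31 seats: A 9, B 2, C 2, D 9, E 9.
At 32 seats: A 9, B 2, C 2, D 10, E 9.
No canton's allocation decreased.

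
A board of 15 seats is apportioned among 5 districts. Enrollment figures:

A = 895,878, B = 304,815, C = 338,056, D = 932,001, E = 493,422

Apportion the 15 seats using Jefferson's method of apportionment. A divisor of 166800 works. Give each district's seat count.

A 5; B 1; C 2; D 5; E 2

With modified divisor 166800: modified quotas A 5.371, B 1.827, C 2.027, D 5.588, E 2.958.
Rounding down: A 5, B 1, C 2, D 5, E 2 (total 15).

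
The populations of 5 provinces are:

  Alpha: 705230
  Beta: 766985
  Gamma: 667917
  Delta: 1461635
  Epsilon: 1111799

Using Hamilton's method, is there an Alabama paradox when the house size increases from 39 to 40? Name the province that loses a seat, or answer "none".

none

At 39 seats: Alpha 6, Beta 6, Gamma 6, Delta 12, Epsilon 9.
At 40 seats: Alpha 6, Beta 7, Gamma 6, Delta 12, Epsilon 9.
No province's allocation decreased.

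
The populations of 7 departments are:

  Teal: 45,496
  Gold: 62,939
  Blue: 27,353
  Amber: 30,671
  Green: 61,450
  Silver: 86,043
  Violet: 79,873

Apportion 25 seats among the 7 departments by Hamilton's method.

The standard divisor is 393825/25 = 15753.
Standard quotas: Teal 2.8881, Gold 3.9954, Blue 1.7364, Amber 1.9470, Green 3.9008, Silver 5.4620, Violet 5.0703.
Lower quotas: Teal 2, Gold 3, Blue 1, Amber 1, Green 3, Silver 5, Violet 5 (sum 20, leaving 5 seats).
Remainders in descending order: Gold 0.9954, Amber 0.9470, Green 0.9008, Teal 0.8881, Blue 0.7364, Silver 0.4620, Violet 0.0703.
The surplus seats go to Gold, Amber, Green, Teal, Blue.

Teal 3; Gold 4; Blue 2; Amber 2; Green 4; Silver 5; Violet 5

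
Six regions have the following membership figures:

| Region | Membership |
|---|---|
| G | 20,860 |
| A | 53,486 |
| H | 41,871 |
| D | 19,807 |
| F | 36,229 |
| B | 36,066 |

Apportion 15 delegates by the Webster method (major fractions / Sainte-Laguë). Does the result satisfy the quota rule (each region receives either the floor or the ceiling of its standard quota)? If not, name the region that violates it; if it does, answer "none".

none

Standard quotas: G 1.502, A 3.851, H 3.015, D 1.426, F 2.609, B 2.597.
Webster allocation: G 1, A 4, H 3, D 1, F 3, B 3.
Every allocation lies between the lower and upper quota.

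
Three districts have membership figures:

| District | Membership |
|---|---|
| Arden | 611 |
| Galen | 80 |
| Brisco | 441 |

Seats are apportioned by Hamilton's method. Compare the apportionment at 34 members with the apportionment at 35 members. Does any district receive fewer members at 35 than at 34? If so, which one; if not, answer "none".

Galen

At 34 seats: Arden 18, Galen 3, Brisco 13.
At 35 seats: Arden 19, Galen 2, Brisco 14.
Galen drops from 3 to 2.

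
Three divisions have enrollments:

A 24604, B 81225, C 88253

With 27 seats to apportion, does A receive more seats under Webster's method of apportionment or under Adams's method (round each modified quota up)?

Webster: A 3, B 12, C 12.
Adams: A 4, B 11, C 12.
A gets 3 under Webster and 4 under Adams.

Adams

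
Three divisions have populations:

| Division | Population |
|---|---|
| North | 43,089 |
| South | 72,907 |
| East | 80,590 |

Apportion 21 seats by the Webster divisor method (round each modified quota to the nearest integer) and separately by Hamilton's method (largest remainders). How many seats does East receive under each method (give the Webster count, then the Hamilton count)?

8 and 9

Webster: North 5, South 8, East 8.
Hamilton: North 4, South 8, East 9.
East gets 8 under Webster and 9 under Hamilton.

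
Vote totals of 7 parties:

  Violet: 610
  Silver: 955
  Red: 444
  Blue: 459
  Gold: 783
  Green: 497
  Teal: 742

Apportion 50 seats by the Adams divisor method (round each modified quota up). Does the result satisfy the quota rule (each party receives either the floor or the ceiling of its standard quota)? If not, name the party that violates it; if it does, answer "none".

none

Standard quotas: Violet 6.793, Silver 10.635, Red 4.944, Blue 5.111, Gold 8.719, Green 5.535, Teal 8.263.
Adams allocation: Violet 7, Silver 10, Red 5, Blue 5, Gold 9, Green 6, Teal 8.
Every allocation lies between the lower and upper quota.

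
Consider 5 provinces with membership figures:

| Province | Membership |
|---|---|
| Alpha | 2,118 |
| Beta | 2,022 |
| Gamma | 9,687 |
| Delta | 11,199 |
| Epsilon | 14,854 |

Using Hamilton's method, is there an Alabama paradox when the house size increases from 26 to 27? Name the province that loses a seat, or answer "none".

Alpha

At 26 seats: Alpha 2, Beta 1, Gamma 6, Delta 7, Epsilon 10.
At 27 seats: Alpha 1, Beta 1, Gamma 7, Delta 8, Epsilon 10.
Alpha drops from 2 to 1.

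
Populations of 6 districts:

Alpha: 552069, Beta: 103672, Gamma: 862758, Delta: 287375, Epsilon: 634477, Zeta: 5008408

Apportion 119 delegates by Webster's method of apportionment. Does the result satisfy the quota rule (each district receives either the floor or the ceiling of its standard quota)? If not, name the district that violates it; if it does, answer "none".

Standard quotas: Alpha 8.820, Beta 1.656, Gamma 13.783, Delta 4.591, Epsilon 10.136, Zeta 80.013.
Webster allocation: Alpha 9, Beta 2, Gamma 14, Delta 5, Epsilon 10, Zeta 79.
Zeta has quota 80.013 (lower 80, upper 81) but receives 79 — outside the quota interval.

Zeta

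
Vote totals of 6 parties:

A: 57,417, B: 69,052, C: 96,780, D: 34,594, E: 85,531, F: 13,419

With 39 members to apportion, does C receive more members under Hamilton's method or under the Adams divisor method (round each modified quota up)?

Hamilton

Hamilton: A 6, B 8, C 11, D 4, E 9, F 1.
Adams: A 6, B 8, C 10, D 4, E 9, F 2.
C gets 11 under Hamilton and 10 under Adams.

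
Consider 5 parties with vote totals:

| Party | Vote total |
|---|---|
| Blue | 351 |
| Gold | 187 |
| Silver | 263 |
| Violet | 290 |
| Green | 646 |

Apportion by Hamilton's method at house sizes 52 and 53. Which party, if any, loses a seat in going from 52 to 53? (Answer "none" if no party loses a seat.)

Gold

At 52 seats: Blue 10, Gold 6, Silver 8, Violet 9, Green 19.
At 53 seats: Blue 11, Gold 5, Silver 8, Violet 9, Green 20.
Gold drops from 6 to 5.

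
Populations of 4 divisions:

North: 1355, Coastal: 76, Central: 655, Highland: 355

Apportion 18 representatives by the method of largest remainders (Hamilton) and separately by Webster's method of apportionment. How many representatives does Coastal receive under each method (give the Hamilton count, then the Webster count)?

0 and 1

Hamilton: North 10, Coastal 0, Central 5, Highland 3.
Webster: North 10, Coastal 1, Central 5, Highland 2.
Coastal gets 0 under Hamilton and 1 under Webster.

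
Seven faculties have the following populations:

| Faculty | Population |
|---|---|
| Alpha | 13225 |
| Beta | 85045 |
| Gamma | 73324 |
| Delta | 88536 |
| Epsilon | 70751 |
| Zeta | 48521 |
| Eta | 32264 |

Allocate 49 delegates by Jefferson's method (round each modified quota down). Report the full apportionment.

Alpha: 1; Beta: 10; Gamma: 9; Delta: 11; Epsilon: 8; Zeta: 6; Eta: 4

Standard divisor 411666/49 ≈ 8401.347; standard quotas: Alpha 1.574, Beta 10.123, Gamma 8.728, Delta 10.538, Epsilon 8.421, Zeta 5.775, Eta 3.840.
Rounding down gives 1, 10, 8, 10, 8, 5, 3 = 45 seats, so the divisor must be adjusted.
With modified divisor 8000: modified quotas Alpha 1.653, Beta 10.631, Gamma 9.165, Delta 11.067, Epsilon 8.844, Zeta 6.065, Eta 4.033.
Rounding down: Alpha 1, Beta 10, Gamma 9, Delta 11, Epsilon 8, Zeta 6, Eta 4 (total 49).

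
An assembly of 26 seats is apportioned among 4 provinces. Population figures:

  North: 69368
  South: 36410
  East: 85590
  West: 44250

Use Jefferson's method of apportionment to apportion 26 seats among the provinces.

Standard divisor 235618/26 ≈ 9062.231; standard quotas: North 7.655, South 4.018, East 9.445, West 4.883.
Rounding down gives 7, 4, 9, 4 = 24 seats, so the divisor must be adjusted.
With modified divisor 8600: modified quotas North 8.066, South 4.234, East 9.952, West 5.145.
Rounding down: North 8, South 4, East 9, West 5 (total 26).

North=8, South=4, East=9, West=5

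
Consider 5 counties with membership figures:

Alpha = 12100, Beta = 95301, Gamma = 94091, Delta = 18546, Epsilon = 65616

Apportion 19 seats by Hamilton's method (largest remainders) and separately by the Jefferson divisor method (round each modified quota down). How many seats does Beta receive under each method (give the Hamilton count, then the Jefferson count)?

Hamilton: Alpha 1, Beta 6, Gamma 6, Delta 1, Epsilon 5.
Jefferson: Alpha 0, Beta 7, Gamma 7, Delta 1, Epsilon 4.
Beta gets 6 under Hamilton and 7 under Jefferson.

6 and 7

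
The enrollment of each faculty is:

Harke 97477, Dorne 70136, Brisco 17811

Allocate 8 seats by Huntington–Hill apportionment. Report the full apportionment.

Harke: 4, Dorne: 3, Brisco: 1

With divisor 24968: modified quotas Harke 3.904, Dorne 2.809, Brisco 0.713.
Geometric-mean thresholds: Harke √(3·4)=3.464, Dorne √(2·3)=2.449, Brisco (min 1).
Each quota rounded against its threshold gives Harke 4, Dorne 3, Brisco 1 (total 8).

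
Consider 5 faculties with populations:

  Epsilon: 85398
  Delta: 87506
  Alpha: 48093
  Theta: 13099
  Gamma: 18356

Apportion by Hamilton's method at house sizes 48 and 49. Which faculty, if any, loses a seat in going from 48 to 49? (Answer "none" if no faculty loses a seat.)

At 48 seats: Epsilon 16, Delta 17, Alpha 9, Theta 3, Gamma 3.
At 49 seats: Epsilon 17, Delta 17, Alpha 9, Theta 2, Gamma 4.
Theta drops from 3 to 2.

Theta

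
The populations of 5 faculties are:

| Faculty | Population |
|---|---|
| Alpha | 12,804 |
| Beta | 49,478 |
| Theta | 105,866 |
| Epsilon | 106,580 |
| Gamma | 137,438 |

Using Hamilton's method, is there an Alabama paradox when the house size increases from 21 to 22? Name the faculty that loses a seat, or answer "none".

At 21 seats: Alpha 1, Beta 3, Theta 5, Epsilon 5, Gamma 7.
At 22 seats: Alpha 1, Beta 2, Theta 6, Epsilon 6, Gamma 7.
Beta drops from 3 to 2.

Beta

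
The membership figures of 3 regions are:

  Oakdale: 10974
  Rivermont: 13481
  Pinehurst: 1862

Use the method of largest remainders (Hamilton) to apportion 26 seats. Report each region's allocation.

Oakdale 11, Rivermont 13, Pinehurst 2

Total 26317; standard divisor 26317/26 ≈ 1012.192.
Standard quotas: Oakdale 10.8418, Rivermont 13.3186, Pinehurst 1.8396.
Lower quotas: Oakdale 10, Rivermont 13, Pinehurst 1 (sum 24, leaving 2 seats).
Remainders in descending order: Oakdale 0.8418, Pinehurst 0.8396, Rivermont 0.3186.
Largest remainders: Oakdale, Pinehurst receive the extra seats.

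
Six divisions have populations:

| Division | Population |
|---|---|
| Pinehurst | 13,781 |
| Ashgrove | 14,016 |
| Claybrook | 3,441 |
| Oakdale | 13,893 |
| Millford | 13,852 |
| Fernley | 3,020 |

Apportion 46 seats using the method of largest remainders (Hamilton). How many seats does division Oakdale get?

10

Total 62003; standard divisor 62003/46 ≈ 1347.891.
Standard quotas: Pinehurst 10.2241, Ashgrove 10.3985, Claybrook 2.5529, Oakdale 10.3072, Millford 10.2768, Fernley 2.2405.
Lower quotas: Pinehurst 10, Ashgrove 10, Claybrook 2, Oakdale 10, Millford 10, Fernley 2 (sum 44, leaving 2 seats).
Remainders in descending order: Claybrook 0.5529, Ashgrove 0.3985, Oakdale 0.3072, Millford 0.2768, Fernley 0.2405, Pinehurst 0.2241.
The surplus seats go to Claybrook, Ashgrove.
Oakdale receives 10.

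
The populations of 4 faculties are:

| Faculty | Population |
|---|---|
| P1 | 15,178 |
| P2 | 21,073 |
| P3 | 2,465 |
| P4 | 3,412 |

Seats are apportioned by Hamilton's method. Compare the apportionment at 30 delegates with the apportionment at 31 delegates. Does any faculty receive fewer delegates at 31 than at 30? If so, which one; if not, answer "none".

At 30 seats: P1 11, P2 15, P3 2, P4 2.
At 31 seats: P1 11, P2 15, P3 2, P4 3.
No faculty's allocation decreased.

none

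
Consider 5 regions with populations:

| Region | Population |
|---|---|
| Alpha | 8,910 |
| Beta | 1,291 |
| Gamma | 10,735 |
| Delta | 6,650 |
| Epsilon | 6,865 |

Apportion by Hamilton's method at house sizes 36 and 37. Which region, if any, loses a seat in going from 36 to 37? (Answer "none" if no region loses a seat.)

At 36 seats: Alpha 9, Beta 2, Gamma 11, Delta 7, Epsilon 7.
At 37 seats: Alpha 10, Beta 1, Gamma 12, Delta 7, Epsilon 7.
Beta drops from 2 to 1.

Beta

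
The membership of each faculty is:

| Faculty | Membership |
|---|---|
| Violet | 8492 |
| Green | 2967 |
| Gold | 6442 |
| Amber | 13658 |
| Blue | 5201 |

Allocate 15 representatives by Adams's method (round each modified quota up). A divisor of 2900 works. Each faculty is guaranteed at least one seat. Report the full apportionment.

Violet: 3; Green: 2; Gold: 3; Amber: 5; Blue: 2

With modified divisor 2900: modified quotas Violet 2.928, Green 1.023, Gold 2.221, Amber 4.710, Blue 1.793.
Rounding up: Violet 3, Green 2, Gold 3, Amber 5, Blue 2 (total 15).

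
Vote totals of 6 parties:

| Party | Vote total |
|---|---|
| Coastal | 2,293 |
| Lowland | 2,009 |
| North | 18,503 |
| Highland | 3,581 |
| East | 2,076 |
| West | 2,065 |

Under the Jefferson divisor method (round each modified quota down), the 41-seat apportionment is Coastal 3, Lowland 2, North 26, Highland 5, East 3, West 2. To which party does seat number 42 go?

West

Priority for the next seat is population ÷ (current seats + 1).
Priorities: Coastal 573.250, Lowland 669.667, North 685.296, Highland 596.833, East 519.000, West 688.333.
Highest priority: West.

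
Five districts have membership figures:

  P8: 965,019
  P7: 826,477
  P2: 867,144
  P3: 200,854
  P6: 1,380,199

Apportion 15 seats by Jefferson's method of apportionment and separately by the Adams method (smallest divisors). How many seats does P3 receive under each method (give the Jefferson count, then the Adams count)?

0 and 1

Jefferson: P8 4, P7 3, P2 3, P3 0, P6 5.
Adams: P8 3, P7 3, P2 3, P3 1, P6 5.
P3 gets 0 under Jefferson and 1 under Adams.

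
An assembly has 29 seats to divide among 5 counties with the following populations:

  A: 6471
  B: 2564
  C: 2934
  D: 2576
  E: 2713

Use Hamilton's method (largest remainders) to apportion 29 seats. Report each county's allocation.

A=11; B=4; C=5; D=4; E=5

Total 17258; standard divisor 17258/29 ≈ 595.103.
Standard quotas: A 10.8737, B 4.3085, C 4.9302, D 4.3287, E 4.5589.
Lower quotas: A 10, B 4, C 4, D 4, E 4 (sum 26, leaving 3 seats).
Remainders in descending order: C 0.9302, A 0.8737, E 0.5589, D 0.3287, B 0.3085.
The surplus seats go to C, A, E.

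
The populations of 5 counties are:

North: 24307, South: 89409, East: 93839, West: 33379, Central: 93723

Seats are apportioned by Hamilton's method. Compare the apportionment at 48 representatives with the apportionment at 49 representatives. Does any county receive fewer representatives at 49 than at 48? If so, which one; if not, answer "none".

At 48 seats: North 4, South 13, East 13, West 5, Central 13.
At 49 seats: North 3, South 13, East 14, West 5, Central 14.
North drops from 4 to 3.

North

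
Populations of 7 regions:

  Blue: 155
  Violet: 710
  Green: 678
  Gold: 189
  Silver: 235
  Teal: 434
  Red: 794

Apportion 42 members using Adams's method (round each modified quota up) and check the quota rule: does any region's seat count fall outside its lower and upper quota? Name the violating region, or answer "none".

none

Standard quotas: Blue 2.038, Violet 9.333, Green 8.913, Gold 2.485, Silver 3.089, Teal 5.705, Red 10.438.
Adams allocation: Blue 2, Violet 9, Green 9, Gold 3, Silver 3, Teal 6, Red 10.
Every allocation lies between the lower and upper quota.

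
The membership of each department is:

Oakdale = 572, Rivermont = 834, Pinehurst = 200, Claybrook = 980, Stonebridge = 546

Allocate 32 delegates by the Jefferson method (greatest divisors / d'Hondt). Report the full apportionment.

Standard divisor 3132/32 ≈ 97.875; standard quotas: Oakdale 5.844, Rivermont 8.521, Pinehurst 2.043, Claybrook 10.013, Stonebridge 5.579.
Rounding down gives 5, 8, 2, 10, 5 = 30 seats, so the divisor must be adjusted.
With modified divisor 92: modified quotas Oakdale 6.217, Rivermont 9.065, Pinehurst 2.174, Claybrook 10.652, Stonebridge 5.935.
Rounding down: Oakdale 6, Rivermont 9, Pinehurst 2, Claybrook 10, Stonebridge 5 (total 32).

Oakdale: 6, Rivermont: 9, Pinehurst: 2, Claybrook: 10, Stonebridge: 5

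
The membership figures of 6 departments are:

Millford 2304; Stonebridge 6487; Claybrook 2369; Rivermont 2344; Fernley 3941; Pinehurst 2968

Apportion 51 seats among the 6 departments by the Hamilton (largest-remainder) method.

Total 20413; standard divisor 20413/51 ≈ 400.255.
Standard quotas: Millford 5.7563, Stonebridge 16.2072, Claybrook 5.9187, Rivermont 5.8563, Fernley 9.8462, Pinehurst 7.4153.
Lower quotas: Millford 5, Stonebridge 16, Claybrook 5, Rivermont 5, Fernley 9, Pinehurst 7 (sum 47, leaving 4 seats).
Remainders in descending order: Claybrook 0.9187, Rivermont 0.8563, Fernley 0.8462, Millford 0.7563, Pinehurst 0.4153, Stonebridge 0.2072.
The surplus seats go to Claybrook, Rivermont, Fernley, Millford.

Millford 6; Stonebridge 16; Claybrook 6; Rivermont 6; Fernley 10; Pinehurst 7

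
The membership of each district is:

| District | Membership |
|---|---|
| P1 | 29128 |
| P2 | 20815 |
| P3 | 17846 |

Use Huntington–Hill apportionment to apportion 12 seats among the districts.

P1: 5, P2: 4, P3: 3

With divisor 5663: modified quotas P1 5.144, P2 3.676, P3 3.151.
Geometric-mean thresholds: P1 √(5·6)=5.477, P2 √(3·4)=3.464, P3 √(3·4)=3.464.
Each quota rounded against its threshold gives P1 5, P2 4, P3 3 (total 12).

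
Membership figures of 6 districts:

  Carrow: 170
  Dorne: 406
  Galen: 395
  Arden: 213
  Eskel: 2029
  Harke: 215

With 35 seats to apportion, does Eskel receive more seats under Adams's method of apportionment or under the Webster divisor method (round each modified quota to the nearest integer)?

Webster

Adams: Carrow 2, Dorne 4, Galen 4, Arden 2, Eskel 20, Harke 3.
Webster: Carrow 2, Dorne 4, Galen 4, Arden 2, Eskel 21, Harke 2.
Eskel gets 20 under Adams and 21 under Webster.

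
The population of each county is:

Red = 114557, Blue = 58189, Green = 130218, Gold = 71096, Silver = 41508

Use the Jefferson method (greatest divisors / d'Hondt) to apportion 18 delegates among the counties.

Red 5, Blue 2, Green 6, Gold 3, Silver 2

Standard divisor 415568/18 ≈ 23087.111; standard quotas: Red 4.962, Blue 2.520, Green 5.640, Gold 3.079, Silver 1.798.
Rounding down gives 4, 2, 5, 3, 1 = 15 seats, so the divisor must be adjusted.
With modified divisor 20100: modified quotas Red 5.699, Blue 2.895, Green 6.479, Gold 3.537, Silver 2.065.
Rounding down: Red 5, Blue 2, Green 6, Gold 3, Silver 2 (total 18).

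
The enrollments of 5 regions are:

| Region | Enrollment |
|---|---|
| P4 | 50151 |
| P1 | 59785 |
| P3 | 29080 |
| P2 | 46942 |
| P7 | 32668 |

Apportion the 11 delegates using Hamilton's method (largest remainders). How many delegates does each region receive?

Standard divisor: 218626 ÷ 11 ≈ 19875.091.
Standard quotas: P4 2.5233, P1 3.0080, P3 1.4631, P2 2.3619, P7 1.6437.
Lower quotas: P4 2, P1 3, P3 1, P2 2, P7 1 (sum 9, leaving 2 seats).
Remainders in descending order: P7 0.6437, P4 0.5233, P3 0.4631, P2 0.3619, P1 0.0080.
Largest remainders: P7, P4 receive the extra seats.

P4 3; P1 3; P3 1; P2 2; P7 2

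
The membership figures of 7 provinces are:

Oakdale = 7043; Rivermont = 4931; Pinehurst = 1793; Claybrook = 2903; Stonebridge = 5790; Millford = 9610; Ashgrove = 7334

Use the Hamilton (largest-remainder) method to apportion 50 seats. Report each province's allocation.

Standard divisor: 39404 ÷ 50 ≈ 788.08.
Standard quotas: Oakdale 8.9369, Rivermont 6.2570, Pinehurst 2.2751, Claybrook 3.6836, Stonebridge 7.3470, Millford 12.1942, Ashgrove 9.3062.
Lower quotas: Oakdale 8, Rivermont 6, Pinehurst 2, Claybrook 3, Stonebridge 7, Millford 12, Ashgrove 9 (sum 47, leaving 3 seats).
Remainders in descending order: Oakdale 0.9369, Claybrook 0.6836, Stonebridge 0.3470, Ashgrove 0.3062, Pinehurst 0.2751, Rivermont 0.2570, Millford 0.1942.
The surplus seats go to Oakdale, Claybrook, Stonebridge.

Oakdale: 9, Rivermont: 6, Pinehurst: 2, Claybrook: 4, Stonebridge: 8, Millford: 12, Ashgrove: 9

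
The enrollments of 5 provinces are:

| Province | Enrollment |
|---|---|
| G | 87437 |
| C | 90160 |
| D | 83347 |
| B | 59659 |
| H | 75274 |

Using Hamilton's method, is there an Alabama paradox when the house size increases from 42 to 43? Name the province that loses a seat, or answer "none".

none

At 42 seats: G 9, C 10, D 9, B 6, H 8.
At 43 seats: G 10, C 10, D 9, B 6, H 8.
No province's allocation decreased.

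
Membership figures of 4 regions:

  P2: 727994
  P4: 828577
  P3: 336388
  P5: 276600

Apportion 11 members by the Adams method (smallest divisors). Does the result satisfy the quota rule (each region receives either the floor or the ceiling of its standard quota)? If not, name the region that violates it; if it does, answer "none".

none

Standard quotas: P2 3.691, P4 4.201, P3 1.706, P5 1.402.
Adams allocation: P2 3, P4 4, P3 2, P5 2.
Every allocation lies between the lower and upper quota.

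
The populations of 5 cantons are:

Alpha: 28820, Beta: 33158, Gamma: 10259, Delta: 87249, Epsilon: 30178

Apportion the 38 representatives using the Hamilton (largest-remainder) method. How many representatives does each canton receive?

Alpha: 6, Beta: 7, Gamma: 2, Delta: 17, Epsilon: 6

The standard divisor is 189664/38 ≈ 4991.158.
Standard quotas: Alpha 5.7742, Beta 6.6433, Gamma 2.0554, Delta 17.4807, Epsilon 6.0463.
Lower quotas: Alpha 5, Beta 6, Gamma 2, Delta 17, Epsilon 6 (sum 36, leaving 2 seats).
Remainders in descending order: Alpha 0.7742, Beta 0.6433, Delta 0.4807, Gamma 0.0554, Epsilon 0.0463.
Largest remainders: Alpha, Beta receive the extra seats.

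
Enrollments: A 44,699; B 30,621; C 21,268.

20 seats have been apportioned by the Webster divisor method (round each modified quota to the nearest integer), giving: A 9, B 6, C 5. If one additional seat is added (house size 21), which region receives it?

Priority for the next seat is population ÷ (current seats + 0.5).
Priorities: A 4705.158, B 4710.923, C 3866.909.
Highest priority: B.

B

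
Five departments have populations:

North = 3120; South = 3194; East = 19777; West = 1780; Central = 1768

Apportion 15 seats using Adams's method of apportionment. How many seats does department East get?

9

Standard divisor 29639/15 ≈ 1975.933; standard quotas: North 1.579, South 1.616, East 10.009, West 0.901, Central 0.895.
Rounding up gives 2, 2, 11, 1, 1 = 17 seats, so the divisor must be adjusted.
With modified divisor 2300: modified quotas North 1.357, South 1.389, East 8.599, West 0.774, Central 0.769.
Rounding up: North 2, South 2, East 9, West 1, Central 1 (total 15).
East receives 9.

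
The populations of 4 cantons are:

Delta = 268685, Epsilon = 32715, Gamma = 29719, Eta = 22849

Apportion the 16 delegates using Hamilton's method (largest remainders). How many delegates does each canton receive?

The standard divisor is 353968/16 = 22123.
Standard quotas: Delta 12.1451, Epsilon 1.4788, Gamma 1.3434, Eta 1.0328.
Lower quotas: Delta 12, Epsilon 1, Gamma 1, Eta 1 (sum 15, leaving 1 seat).
Remainders in descending order: Epsilon 0.4788, Gamma 0.3434, Delta 0.1451, Eta 0.0328.
Largest remainder: Epsilon receives the extra seat.

Delta=12, Epsilon=2, Gamma=1, Eta=1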